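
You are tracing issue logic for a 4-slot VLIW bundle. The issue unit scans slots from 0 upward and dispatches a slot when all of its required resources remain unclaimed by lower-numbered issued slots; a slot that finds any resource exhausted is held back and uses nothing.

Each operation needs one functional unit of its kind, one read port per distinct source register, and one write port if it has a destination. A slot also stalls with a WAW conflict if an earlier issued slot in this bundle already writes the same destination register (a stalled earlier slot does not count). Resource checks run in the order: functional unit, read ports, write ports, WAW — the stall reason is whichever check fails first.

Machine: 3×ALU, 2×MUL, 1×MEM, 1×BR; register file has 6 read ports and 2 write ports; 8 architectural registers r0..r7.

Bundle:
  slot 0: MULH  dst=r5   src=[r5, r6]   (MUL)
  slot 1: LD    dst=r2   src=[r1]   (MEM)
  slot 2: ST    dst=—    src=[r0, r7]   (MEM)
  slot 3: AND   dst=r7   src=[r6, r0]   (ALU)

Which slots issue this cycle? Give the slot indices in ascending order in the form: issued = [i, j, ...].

slot 0 (MUL): ISSUE — free A3,Mu1,Ld1,B1 rp4 wp1
slot 1 (MEM): ISSUE — free A3,Mu1,Ld0,B1 rp3 wp0
slot 2 (MEM): stall FU — free A3,Mu1,Ld0,B1 rp3 wp0
slot 3 (ALU): stall WR_PORT — free A3,Mu1,Ld0,B1 rp3 wp0

issued = [0, 1]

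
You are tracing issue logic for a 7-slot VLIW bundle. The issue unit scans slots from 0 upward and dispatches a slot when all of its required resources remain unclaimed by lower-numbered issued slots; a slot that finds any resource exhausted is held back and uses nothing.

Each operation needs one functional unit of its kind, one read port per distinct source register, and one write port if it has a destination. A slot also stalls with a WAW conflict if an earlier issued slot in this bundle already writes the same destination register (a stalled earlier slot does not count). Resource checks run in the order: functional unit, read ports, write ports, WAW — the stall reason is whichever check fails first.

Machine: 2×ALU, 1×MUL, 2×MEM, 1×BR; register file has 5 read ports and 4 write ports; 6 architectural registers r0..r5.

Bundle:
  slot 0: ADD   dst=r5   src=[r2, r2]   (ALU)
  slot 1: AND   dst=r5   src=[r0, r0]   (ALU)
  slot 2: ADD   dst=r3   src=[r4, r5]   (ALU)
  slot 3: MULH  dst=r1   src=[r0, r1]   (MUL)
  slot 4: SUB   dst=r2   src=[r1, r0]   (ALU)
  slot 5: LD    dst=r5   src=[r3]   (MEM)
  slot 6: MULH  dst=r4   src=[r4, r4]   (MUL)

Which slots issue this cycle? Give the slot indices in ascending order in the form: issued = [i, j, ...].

issued = [0, 2, 3]

#0 ALU src=r2,r2 dispatched  <A:1 Mu:1 Ld:2 B:1 rd:4 wr:3>
#1 ALU src=r0,r0 held:WAW  <A:1 Mu:1 Ld:2 B:1 rd:4 wr:3>
#2 ALU src=r4,r5 dispatched  <A:0 Mu:1 Ld:2 B:1 rd:2 wr:2>
#3 MUL src=r0,r1 dispatched  <A:0 Mu:0 Ld:2 B:1 rd:0 wr:1>
#4 ALU src=r1,r0 held:FU  <A:0 Mu:0 Ld:2 B:1 rd:0 wr:1>
#5 MEM src=r3 held:RD_PORT  <A:0 Mu:0 Ld:2 B:1 rd:0 wr:1>
#6 MUL src=r4,r4 held:FU  <A:0 Mu:0 Ld:2 B:1 rd:0 wr:1>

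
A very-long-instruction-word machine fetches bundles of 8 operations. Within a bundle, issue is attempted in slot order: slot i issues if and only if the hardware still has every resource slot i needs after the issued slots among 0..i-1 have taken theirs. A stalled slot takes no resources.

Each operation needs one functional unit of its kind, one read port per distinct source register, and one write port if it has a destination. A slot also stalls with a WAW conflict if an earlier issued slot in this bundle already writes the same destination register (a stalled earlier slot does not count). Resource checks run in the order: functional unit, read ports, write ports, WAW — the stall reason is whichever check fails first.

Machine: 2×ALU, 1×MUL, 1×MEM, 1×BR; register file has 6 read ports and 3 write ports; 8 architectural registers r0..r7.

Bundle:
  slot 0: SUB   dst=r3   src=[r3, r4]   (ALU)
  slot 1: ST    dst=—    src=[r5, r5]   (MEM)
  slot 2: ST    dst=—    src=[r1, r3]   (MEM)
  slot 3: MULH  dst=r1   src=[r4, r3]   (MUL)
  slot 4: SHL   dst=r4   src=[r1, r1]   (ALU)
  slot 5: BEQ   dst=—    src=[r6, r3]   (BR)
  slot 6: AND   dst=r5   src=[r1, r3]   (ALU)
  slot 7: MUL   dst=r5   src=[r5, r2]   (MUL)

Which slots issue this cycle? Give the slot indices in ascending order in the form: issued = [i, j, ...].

issued = [0, 1, 3, 4]

slot 0 (ALU): ISSUE — free A1,Mu1,Ld1,B1 rp4 wp2
slot 1 (MEM): ISSUE — free A1,Mu1,Ld0,B1 rp3 wp2
slot 2 (MEM): stall FU — free A1,Mu1,Ld0,B1 rp3 wp2
slot 3 (MUL): ISSUE — free A1,Mu0,Ld0,B1 rp1 wp1
slot 4 (ALU): ISSUE — free A0,Mu0,Ld0,B1 rp0 wp0
slot 5 (BR): stall RD_PORT — free A0,Mu0,Ld0,B1 rp0 wp0
slot 6 (ALU): stall FU — free A0,Mu0,Ld0,B1 rp0 wp0
slot 7 (MUL): stall FU — free A0,Mu0,Ld0,B1 rp0 wp0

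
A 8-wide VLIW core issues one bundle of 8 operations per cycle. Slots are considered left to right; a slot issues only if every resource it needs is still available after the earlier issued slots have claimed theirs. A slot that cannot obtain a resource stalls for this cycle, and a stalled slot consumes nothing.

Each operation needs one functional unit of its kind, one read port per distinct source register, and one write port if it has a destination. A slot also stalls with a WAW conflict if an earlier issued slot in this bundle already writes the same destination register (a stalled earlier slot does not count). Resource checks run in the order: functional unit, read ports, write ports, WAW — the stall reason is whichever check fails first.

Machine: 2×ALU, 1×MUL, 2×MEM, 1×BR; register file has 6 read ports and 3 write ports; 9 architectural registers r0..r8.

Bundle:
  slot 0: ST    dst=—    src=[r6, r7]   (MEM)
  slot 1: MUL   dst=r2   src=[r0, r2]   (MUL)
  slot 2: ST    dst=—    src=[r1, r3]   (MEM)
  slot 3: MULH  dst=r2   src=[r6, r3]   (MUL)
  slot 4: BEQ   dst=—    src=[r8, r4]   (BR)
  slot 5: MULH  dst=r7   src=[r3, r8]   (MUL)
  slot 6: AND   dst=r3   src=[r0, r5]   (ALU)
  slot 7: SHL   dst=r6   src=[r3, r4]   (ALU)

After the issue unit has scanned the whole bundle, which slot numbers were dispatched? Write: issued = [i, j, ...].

issued = [0, 1, 2]

[0] MEM needs rd=2 wr=0: ok; after: ALU=2 MUL=1 MEM=1 BR=1, R=4, W=3
[1] MUL needs rd=2 wr=1: ok; after: ALU=2 MUL=0 MEM=1 BR=1, R=2, W=2
[2] MEM needs rd=2 wr=0: ok; after: ALU=2 MUL=0 MEM=0 BR=1, R=0, W=2
[3] MUL needs rd=2 wr=1: FU; after: ALU=2 MUL=0 MEM=0 BR=1, R=0, W=2
[4] BR needs rd=2 wr=0: RD_PORT; after: ALU=2 MUL=0 MEM=0 BR=1, R=0, W=2
[5] MUL needs rd=2 wr=1: FU; after: ALU=2 MUL=0 MEM=0 BR=1, R=0, W=2
[6] ALU needs rd=2 wr=1: RD_PORT; after: ALU=2 MUL=0 MEM=0 BR=1, R=0, W=2
[7] ALU needs rd=2 wr=1: RD_PORT; after: ALU=2 MUL=0 MEM=0 BR=1, R=0, W=2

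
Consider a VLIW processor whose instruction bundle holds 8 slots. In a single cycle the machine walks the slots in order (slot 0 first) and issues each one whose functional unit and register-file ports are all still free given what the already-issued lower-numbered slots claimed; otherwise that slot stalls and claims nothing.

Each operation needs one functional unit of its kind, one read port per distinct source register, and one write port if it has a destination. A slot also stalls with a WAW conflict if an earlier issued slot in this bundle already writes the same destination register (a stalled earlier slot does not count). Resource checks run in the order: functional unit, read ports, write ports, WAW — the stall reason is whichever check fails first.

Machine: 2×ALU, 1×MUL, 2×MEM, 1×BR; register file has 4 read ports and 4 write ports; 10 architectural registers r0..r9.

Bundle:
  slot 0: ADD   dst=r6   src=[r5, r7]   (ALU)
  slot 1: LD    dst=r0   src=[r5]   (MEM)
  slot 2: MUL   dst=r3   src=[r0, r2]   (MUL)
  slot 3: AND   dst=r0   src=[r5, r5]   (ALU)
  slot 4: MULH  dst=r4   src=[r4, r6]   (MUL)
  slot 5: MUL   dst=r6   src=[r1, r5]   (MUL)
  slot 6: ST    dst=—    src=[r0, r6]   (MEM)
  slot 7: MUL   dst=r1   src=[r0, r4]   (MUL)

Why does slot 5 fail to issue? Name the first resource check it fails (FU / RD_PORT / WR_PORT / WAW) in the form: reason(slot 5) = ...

reason(slot 5) = RD_PORT

[0] ALU needs rd=2 wr=1: ok; after: ALU=1 MUL=1 MEM=2 BR=1, R=2, W=3
[1] MEM needs rd=1 wr=1: ok; after: ALU=1 MUL=1 MEM=1 BR=1, R=1, W=2
[2] MUL needs rd=2 wr=1: RD_PORT; after: ALU=1 MUL=1 MEM=1 BR=1, R=1, W=2
[3] ALU needs rd=1 wr=1: WAW; after: ALU=1 MUL=1 MEM=1 BR=1, R=1, W=2
[4] MUL needs rd=2 wr=1: RD_PORT; after: ALU=1 MUL=1 MEM=1 BR=1, R=1, W=2
[5] MUL needs rd=2 wr=1: RD_PORT; after: ALU=1 MUL=1 MEM=1 BR=1, R=1, W=2
[6] MEM needs rd=2 wr=0: RD_PORT; after: ALU=1 MUL=1 MEM=1 BR=1, R=1, W=2
[7] MUL needs rd=2 wr=1: RD_PORT; after: ALU=1 MUL=1 MEM=1 BR=1, R=1, W=2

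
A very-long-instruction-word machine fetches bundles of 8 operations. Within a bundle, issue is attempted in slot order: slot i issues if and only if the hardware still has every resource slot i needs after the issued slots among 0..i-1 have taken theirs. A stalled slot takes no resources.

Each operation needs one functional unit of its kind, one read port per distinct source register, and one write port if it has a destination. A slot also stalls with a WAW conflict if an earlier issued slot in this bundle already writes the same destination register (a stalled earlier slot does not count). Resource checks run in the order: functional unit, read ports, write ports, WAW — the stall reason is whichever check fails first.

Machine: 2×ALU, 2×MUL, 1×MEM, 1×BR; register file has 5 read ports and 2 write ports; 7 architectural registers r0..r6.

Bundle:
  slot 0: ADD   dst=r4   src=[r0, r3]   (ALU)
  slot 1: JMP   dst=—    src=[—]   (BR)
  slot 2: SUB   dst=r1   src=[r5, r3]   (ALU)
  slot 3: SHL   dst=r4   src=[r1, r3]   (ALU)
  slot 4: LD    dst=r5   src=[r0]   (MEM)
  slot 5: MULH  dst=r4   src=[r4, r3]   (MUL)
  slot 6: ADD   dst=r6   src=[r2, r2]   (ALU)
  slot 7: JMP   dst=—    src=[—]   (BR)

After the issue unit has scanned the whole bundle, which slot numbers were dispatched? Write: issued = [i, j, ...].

(0) want 1×ALU +2rd +1wr — yes → AL1|MU2|ME1|BR1|rd3|wr1
(1) want 1×BR +0rd +0wr — yes → AL1|MU2|ME1|BR0|rd3|wr1
(2) want 1×ALU +2rd +1wr — yes → AL0|MU2|ME1|BR0|rd1|wr0
(3) want 1×ALU +2rd +1wr — FU → AL0|MU2|ME1|BR0|rd1|wr0
(4) want 1×MEM +1rd +1wr — WR_PORT → AL0|MU2|ME1|BR0|rd1|wr0
(5) want 1×MUL +2rd +1wr — RD_PORT → AL0|MU2|ME1|BR0|rd1|wr0
(6) want 1×ALU +1rd +1wr — FU → AL0|MU2|ME1|BR0|rd1|wr0
(7) want 1×BR +0rd +0wr — FU → AL0|MU2|ME1|BR0|rd1|wr0

issued = [0, 1, 2]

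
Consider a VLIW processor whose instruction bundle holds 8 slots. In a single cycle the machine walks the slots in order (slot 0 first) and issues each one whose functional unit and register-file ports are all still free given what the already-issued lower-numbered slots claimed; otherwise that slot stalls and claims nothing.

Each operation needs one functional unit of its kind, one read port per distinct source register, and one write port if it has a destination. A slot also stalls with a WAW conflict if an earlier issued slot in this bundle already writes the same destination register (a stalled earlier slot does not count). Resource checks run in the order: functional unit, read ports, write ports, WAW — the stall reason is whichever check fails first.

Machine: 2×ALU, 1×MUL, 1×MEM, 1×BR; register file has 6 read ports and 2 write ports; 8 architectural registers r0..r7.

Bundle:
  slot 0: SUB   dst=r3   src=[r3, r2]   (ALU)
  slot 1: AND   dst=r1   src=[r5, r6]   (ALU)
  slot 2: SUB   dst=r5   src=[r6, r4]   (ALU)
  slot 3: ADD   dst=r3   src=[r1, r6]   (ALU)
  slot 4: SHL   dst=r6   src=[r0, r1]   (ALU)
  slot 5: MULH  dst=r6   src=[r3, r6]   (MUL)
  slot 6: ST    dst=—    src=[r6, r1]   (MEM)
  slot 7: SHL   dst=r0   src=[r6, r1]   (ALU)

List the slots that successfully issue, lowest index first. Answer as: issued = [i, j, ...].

slot 0 (ALU): ISSUE — free A1,Mu1,Ld1,B1 rp4 wp1
slot 1 (ALU): ISSUE — free A0,Mu1,Ld1,B1 rp2 wp0
slot 2 (ALU): stall FU — free A0,Mu1,Ld1,B1 rp2 wp0
slot 3 (ALU): stall FU — free A0,Mu1,Ld1,B1 rp2 wp0
slot 4 (ALU): stall FU — free A0,Mu1,Ld1,B1 rp2 wp0
slot 5 (MUL): stall WR_PORT — free A0,Mu1,Ld1,B1 rp2 wp0
slot 6 (MEM): ISSUE — free A0,Mu1,Ld0,B1 rp0 wp0
slot 7 (ALU): stall FU — free A0,Mu1,Ld0,B1 rp0 wp0

issued = [0, 1, 6]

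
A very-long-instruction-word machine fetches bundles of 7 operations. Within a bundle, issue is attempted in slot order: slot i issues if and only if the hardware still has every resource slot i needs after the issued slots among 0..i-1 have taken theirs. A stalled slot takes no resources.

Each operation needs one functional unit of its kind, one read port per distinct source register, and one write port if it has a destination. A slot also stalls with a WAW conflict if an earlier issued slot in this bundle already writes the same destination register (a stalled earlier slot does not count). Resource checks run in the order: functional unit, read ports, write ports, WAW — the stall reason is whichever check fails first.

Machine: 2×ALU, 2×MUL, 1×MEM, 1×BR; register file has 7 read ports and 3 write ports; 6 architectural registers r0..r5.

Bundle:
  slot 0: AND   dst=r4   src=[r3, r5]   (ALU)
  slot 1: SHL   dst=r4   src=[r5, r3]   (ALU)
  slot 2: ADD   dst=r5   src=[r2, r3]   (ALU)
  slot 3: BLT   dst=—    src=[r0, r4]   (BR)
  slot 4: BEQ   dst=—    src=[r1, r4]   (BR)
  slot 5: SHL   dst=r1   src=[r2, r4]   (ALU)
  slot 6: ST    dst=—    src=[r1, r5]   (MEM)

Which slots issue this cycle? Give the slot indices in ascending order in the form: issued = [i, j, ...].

issued = [0, 2, 3]

[0] ALU needs rd=2 wr=1: ok; after: ALU=1 MUL=2 MEM=1 BR=1, R=5, W=2
[1] ALU needs rd=2 wr=1: WAW; after: ALU=1 MUL=2 MEM=1 BR=1, R=5, W=2
[2] ALU needs rd=2 wr=1: ok; after: ALU=0 MUL=2 MEM=1 BR=1, R=3, W=1
[3] BR needs rd=2 wr=0: ok; after: ALU=0 MUL=2 MEM=1 BR=0, R=1, W=1
[4] BR needs rd=2 wr=0: FU; after: ALU=0 MUL=2 MEM=1 BR=0, R=1, W=1
[5] ALU needs rd=2 wr=1: FU; after: ALU=0 MUL=2 MEM=1 BR=0, R=1, W=1
[6] MEM needs rd=2 wr=0: RD_PORT; after: ALU=0 MUL=2 MEM=1 BR=0, R=1, W=1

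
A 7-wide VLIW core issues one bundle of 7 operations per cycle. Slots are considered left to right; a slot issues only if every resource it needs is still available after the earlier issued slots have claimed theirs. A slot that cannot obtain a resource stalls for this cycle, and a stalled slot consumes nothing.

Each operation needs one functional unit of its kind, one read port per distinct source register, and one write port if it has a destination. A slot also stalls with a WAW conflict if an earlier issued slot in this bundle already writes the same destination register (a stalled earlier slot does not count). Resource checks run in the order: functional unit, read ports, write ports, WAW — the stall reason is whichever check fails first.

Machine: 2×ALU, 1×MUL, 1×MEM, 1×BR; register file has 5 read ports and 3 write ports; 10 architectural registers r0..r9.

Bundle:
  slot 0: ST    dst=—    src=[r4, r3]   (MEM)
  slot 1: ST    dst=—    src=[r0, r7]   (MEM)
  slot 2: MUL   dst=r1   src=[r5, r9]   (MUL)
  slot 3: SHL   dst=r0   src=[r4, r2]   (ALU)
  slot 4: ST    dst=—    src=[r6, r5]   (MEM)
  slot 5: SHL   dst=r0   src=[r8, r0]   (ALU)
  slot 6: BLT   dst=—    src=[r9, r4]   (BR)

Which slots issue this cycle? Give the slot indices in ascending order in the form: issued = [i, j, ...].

[0] MEM needs rd=2 wr=0: ok; after: ALU=2 MUL=1 MEM=0 BR=1, R=3, W=3
[1] MEM needs rd=2 wr=0: FU; after: ALU=2 MUL=1 MEM=0 BR=1, R=3, W=3
[2] MUL needs rd=2 wr=1: ok; after: ALU=2 MUL=0 MEM=0 BR=1, R=1, W=2
[3] ALU needs rd=2 wr=1: RD_PORT; after: ALU=2 MUL=0 MEM=0 BR=1, R=1, W=2
[4] MEM needs rd=2 wr=0: FU; after: ALU=2 MUL=0 MEM=0 BR=1, R=1, W=2
[5] ALU needs rd=2 wr=1: RD_PORT; after: ALU=2 MUL=0 MEM=0 BR=1, R=1, W=2
[6] BR needs rd=2 wr=0: RD_PORT; after: ALU=2 MUL=0 MEM=0 BR=1, R=1, W=2

issued = [0, 2]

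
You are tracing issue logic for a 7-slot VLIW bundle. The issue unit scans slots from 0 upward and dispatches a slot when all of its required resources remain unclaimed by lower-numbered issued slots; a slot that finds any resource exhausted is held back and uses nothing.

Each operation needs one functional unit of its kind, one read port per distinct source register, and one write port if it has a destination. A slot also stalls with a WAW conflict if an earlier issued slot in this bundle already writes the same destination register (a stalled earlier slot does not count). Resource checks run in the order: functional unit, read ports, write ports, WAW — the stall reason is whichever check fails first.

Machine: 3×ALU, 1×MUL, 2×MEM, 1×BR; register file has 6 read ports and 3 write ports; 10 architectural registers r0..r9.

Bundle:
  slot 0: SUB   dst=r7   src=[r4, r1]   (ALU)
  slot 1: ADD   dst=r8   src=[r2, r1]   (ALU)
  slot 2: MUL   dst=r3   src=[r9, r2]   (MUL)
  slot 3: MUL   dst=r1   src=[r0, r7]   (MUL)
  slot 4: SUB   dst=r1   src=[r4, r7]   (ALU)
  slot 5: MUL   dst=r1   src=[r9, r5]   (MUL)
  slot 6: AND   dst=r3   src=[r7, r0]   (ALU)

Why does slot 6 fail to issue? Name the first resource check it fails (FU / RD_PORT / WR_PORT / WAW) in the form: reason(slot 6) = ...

reason(slot 6) = RD_PORT

  0. ALU→r7 ⇒ go  {2A/1Mu/2Ld/1B | 4r 2w}
  1. ALU→r8 ⇒ go  {1A/1Mu/2Ld/1B | 2r 1w}
  2. MUL→r3 ⇒ go  {1A/0Mu/2Ld/1B | 0r 0w}
  3. MUL→r1 ⇒ no(FU)  {1A/0Mu/2Ld/1B | 0r 0w}
  4. ALU→r1 ⇒ no(RD_PORT)  {1A/0Mu/2Ld/1B | 0r 0w}
  5. MUL→r1 ⇒ no(FU)  {1A/0Mu/2Ld/1B | 0r 0w}
  6. ALU→r3 ⇒ no(RD_PORT)  {1A/0Mu/2Ld/1B | 0r 0w}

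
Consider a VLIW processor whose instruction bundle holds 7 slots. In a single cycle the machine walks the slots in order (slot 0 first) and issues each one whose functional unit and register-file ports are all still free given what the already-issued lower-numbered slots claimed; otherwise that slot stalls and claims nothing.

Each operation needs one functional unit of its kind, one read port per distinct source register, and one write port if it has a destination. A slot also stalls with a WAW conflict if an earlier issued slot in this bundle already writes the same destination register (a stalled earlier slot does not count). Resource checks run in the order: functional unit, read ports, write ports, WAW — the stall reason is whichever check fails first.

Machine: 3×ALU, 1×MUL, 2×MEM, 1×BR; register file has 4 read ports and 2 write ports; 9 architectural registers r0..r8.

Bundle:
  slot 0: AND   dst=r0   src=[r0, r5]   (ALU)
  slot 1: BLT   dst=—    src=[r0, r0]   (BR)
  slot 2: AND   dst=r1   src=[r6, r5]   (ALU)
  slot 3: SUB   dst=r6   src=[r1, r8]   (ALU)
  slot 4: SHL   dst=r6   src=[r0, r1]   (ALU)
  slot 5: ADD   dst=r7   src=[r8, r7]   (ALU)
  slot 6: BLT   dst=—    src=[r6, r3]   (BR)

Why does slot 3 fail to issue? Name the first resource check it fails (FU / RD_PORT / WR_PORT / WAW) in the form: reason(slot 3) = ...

(0) want 1×ALU +2rd +1wr — yes → AL2|MU1|ME2|BR1|rd2|wr1
(1) want 1×BR +1rd +0wr — yes → AL2|MU1|ME2|BR0|rd1|wr1
(2) want 1×ALU +2rd +1wr — RD_PORT → AL2|MU1|ME2|BR0|rd1|wr1
(3) want 1×ALU +2rd +1wr — RD_PORT → AL2|MU1|ME2|BR0|rd1|wr1
(4) want 1×ALU +2rd +1wr — RD_PORT → AL2|MU1|ME2|BR0|rd1|wr1
(5) want 1×ALU +2rd +1wr — RD_PORT → AL2|MU1|ME2|BR0|rd1|wr1
(6) want 1×BR +2rd +0wr — FU → AL2|MU1|ME2|BR0|rd1|wr1

reason(slot 3) = RD_PORT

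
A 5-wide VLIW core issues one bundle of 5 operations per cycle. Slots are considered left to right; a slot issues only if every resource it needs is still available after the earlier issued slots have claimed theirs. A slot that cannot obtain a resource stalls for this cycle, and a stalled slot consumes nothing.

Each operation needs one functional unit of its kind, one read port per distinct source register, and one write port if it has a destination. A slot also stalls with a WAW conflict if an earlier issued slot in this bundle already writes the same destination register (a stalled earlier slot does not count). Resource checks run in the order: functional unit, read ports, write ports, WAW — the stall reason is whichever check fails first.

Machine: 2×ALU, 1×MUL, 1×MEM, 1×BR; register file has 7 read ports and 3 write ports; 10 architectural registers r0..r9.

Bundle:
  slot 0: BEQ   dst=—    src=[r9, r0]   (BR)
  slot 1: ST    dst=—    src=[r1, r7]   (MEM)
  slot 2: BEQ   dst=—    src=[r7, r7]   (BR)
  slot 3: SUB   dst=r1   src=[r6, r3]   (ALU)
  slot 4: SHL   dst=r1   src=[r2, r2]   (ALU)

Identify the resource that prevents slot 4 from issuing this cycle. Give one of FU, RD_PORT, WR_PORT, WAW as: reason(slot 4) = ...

#0 BR src=r9,r0 dispatched  <A:2 Mu:1 Ld:1 B:0 rd:5 wr:3>
#1 MEM src=r1,r7 dispatched  <A:2 Mu:1 Ld:0 B:0 rd:3 wr:3>
#2 BR src=r7,r7 held:FU  <A:2 Mu:1 Ld:0 B:0 rd:3 wr:3>
#3 ALU src=r6,r3 dispatched  <A:1 Mu:1 Ld:0 B:0 rd:1 wr:2>
#4 ALU src=r2,r2 held:WAW  <A:1 Mu:1 Ld:0 B:0 rd:1 wr:2>

reason(slot 4) = WAW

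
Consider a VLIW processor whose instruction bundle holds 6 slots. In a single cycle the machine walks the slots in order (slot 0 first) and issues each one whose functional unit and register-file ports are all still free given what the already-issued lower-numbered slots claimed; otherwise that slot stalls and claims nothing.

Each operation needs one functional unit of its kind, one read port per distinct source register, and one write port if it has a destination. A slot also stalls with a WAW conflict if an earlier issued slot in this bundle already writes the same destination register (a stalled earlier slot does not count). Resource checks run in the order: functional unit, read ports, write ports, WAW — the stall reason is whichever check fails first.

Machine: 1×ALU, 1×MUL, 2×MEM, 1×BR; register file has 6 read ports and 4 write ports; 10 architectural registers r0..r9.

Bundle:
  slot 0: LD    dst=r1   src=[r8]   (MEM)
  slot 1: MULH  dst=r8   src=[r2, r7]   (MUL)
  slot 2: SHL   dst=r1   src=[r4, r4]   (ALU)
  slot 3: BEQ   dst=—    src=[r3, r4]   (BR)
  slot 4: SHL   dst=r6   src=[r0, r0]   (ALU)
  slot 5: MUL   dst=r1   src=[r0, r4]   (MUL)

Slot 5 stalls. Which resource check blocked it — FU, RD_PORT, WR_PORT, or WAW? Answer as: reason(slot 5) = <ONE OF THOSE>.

reason(slot 5) = FU

  0. MEM→r1 ⇒ go  {1A/1Mu/1Ld/1B | 5r 3w}
  1. MUL→r8 ⇒ go  {1A/0Mu/1Ld/1B | 3r 2w}
  2. ALU→r1 ⇒ no(WAW)  {1A/0Mu/1Ld/1B | 3r 2w}
  3. BR ⇒ go  {1A/0Mu/1Ld/0B | 1r 2w}
  4. ALU→r6 ⇒ go  {0A/0Mu/1Ld/0B | 0r 1w}
  5. MUL→r1 ⇒ no(FU)  {0A/0Mu/1Ld/0B | 0r 1w}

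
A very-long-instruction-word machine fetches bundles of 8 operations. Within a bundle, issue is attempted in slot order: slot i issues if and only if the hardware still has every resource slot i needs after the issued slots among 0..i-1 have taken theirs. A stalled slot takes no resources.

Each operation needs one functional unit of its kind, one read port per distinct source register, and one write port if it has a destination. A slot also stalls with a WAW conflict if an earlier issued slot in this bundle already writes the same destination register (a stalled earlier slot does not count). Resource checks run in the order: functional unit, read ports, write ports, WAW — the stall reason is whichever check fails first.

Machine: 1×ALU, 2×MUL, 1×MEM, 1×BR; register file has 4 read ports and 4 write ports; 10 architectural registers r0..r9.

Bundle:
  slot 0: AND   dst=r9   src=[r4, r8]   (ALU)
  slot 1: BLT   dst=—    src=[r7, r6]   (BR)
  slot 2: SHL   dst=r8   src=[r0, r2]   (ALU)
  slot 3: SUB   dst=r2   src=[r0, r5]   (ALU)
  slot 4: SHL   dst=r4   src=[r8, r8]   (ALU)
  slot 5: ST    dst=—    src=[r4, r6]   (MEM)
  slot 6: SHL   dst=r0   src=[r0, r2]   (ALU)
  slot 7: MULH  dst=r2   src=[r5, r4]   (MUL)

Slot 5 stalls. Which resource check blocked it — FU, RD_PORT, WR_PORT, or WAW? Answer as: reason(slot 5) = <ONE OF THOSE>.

reason(slot 5) = RD_PORT

(0) want 1×ALU +2rd +1wr — yes → AL0|MU2|ME1|BR1|rd2|wr3
(1) want 1×BR +2rd +0wr — yes → AL0|MU2|ME1|BR0|rd0|wr3
(2) want 1×ALU +2rd +1wr — FU → AL0|MU2|ME1|BR0|rd0|wr3
(3) want 1×ALU +2rd +1wr — FU → AL0|MU2|ME1|BR0|rd0|wr3
(4) want 1×ALU +1rd +1wr — FU → AL0|MU2|ME1|BR0|rd0|wr3
(5) want 1×MEM +2rd +0wr — RD_PORT → AL0|MU2|ME1|BR0|rd0|wr3
(6) want 1×ALU +2rd +1wr — FU → AL0|MU2|ME1|BR0|rd0|wr3
(7) want 1×MUL +2rd +1wr — RD_PORT → AL0|MU2|ME1|BR0|rd0|wr3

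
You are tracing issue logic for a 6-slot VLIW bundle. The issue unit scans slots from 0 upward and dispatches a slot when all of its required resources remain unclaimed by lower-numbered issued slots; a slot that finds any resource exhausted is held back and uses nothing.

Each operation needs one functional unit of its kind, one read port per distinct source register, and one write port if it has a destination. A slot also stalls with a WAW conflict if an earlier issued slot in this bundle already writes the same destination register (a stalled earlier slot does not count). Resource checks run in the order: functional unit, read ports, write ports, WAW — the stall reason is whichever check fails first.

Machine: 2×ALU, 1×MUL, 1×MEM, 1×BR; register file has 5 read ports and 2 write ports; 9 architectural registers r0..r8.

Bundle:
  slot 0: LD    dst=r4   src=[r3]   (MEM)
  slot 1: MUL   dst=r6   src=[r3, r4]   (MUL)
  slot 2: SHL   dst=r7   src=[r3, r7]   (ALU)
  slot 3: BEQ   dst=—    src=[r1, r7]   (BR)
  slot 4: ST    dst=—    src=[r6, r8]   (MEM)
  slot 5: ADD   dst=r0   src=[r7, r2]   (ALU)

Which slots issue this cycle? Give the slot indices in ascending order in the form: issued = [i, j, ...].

issued = [0, 1, 3]

slot 0 (MEM): ISSUE — free A2,Mu1,Ld0,B1 rp4 wp1
slot 1 (MUL): ISSUE — free A2,Mu0,Ld0,B1 rp2 wp0
slot 2 (ALU): stall WR_PORT — free A2,Mu0,Ld0,B1 rp2 wp0
slot 3 (BR): ISSUE — free A2,Mu0,Ld0,B0 rp0 wp0
slot 4 (MEM): stall FU — free A2,Mu0,Ld0,B0 rp0 wp0
slot 5 (ALU): stall RD_PORT — free A2,Mu0,Ld0,B0 rp0 wp0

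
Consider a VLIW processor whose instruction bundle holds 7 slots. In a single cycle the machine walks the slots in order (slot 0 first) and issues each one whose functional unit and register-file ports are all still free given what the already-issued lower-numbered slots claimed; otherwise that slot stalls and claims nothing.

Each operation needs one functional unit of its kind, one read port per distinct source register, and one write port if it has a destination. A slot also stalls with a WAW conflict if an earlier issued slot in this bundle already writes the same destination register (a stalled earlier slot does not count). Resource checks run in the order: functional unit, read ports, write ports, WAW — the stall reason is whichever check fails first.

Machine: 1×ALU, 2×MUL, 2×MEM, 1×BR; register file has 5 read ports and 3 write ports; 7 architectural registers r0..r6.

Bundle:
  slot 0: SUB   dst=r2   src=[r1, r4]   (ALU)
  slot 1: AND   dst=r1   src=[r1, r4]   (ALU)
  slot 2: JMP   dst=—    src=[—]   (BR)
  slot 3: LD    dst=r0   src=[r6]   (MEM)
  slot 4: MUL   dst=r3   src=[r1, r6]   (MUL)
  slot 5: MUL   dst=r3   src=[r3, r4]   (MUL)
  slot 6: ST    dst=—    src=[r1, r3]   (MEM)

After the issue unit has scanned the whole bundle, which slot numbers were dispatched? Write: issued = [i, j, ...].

(0) want 1×ALU +2rd +1wr — yes → AL0|MU2|ME2|BR1|rd3|wr2
(1) want 1×ALU +2rd +1wr — FU → AL0|MU2|ME2|BR1|rd3|wr2
(2) want 1×BR +0rd +0wr — yes → AL0|MU2|ME2|BR0|rd3|wr2
(3) want 1×MEM +1rd +1wr — yes → AL0|MU2|ME1|BR0|rd2|wr1
(4) want 1×MUL +2rd +1wr — yes → AL0|MU1|ME1|BR0|rd0|wr0
(5) want 1×MUL +2rd +1wr — RD_PORT → AL0|MU1|ME1|BR0|rd0|wr0
(6) want 1×MEM +2rd +0wr — RD_PORT → AL0|MU1|ME1|BR0|rd0|wr0

issued = [0, 2, 3, 4]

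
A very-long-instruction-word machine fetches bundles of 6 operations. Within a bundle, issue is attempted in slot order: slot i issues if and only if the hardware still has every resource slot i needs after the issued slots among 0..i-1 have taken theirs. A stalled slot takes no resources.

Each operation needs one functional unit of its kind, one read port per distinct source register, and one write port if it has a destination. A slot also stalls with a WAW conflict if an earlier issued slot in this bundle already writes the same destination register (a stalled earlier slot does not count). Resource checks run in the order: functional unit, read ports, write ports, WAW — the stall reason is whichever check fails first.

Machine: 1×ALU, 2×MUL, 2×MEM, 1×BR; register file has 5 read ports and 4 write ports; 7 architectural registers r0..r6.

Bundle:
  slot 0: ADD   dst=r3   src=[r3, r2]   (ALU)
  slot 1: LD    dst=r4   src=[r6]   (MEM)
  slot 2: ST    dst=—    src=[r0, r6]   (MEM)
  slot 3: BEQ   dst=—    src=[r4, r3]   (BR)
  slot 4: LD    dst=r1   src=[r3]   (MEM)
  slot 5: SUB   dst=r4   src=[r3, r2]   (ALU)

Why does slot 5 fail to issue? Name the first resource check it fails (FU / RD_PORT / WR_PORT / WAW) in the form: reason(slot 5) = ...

(0) want 1×ALU +2rd +1wr — yes → AL0|MU2|ME2|BR1|rd3|wr3
(1) want 1×MEM +1rd +1wr — yes → AL0|MU2|ME1|BR1|rd2|wr2
(2) want 1×MEM +2rd +0wr — yes → AL0|MU2|ME0|BR1|rd0|wr2
(3) want 1×BR +2rd +0wr — RD_PORT → AL0|MU2|ME0|BR1|rd0|wr2
(4) want 1×MEM +1rd +1wr — FU → AL0|MU2|ME0|BR1|rd0|wr2
(5) want 1×ALU +2rd +1wr — FU → AL0|MU2|ME0|BR1|rd0|wr2

reason(slot 5) = FU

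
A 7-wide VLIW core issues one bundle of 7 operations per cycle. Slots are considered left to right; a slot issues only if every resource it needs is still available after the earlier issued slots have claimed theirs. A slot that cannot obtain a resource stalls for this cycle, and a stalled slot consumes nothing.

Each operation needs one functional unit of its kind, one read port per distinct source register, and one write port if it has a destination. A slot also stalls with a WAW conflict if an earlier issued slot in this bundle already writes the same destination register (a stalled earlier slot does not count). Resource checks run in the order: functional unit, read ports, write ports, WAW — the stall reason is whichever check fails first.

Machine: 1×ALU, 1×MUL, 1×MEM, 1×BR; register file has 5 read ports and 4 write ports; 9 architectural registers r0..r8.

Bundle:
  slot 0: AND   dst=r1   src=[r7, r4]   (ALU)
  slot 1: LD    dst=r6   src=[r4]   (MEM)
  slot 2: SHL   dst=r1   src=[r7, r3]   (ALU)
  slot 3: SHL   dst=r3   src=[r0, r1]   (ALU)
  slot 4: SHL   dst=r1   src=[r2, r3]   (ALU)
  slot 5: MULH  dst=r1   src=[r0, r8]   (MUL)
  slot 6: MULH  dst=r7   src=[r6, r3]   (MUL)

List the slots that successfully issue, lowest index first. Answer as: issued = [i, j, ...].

issued = [0, 1, 6]

(0) want 1×ALU +2rd +1wr — yes → AL0|MU1|ME1|BR1|rd3|wr3
(1) want 1×MEM +1rd +1wr — yes → AL0|MU1|ME0|BR1|rd2|wr2
(2) want 1×ALU +2rd +1wr — FU → AL0|MU1|ME0|BR1|rd2|wr2
(3) want 1×ALU +2rd +1wr — FU → AL0|MU1|ME0|BR1|rd2|wr2
(4) want 1×ALU +2rd +1wr — FU → AL0|MU1|ME0|BR1|rd2|wr2
(5) want 1×MUL +2rd +1wr — WAW → AL0|MU1|ME0|BR1|rd2|wr2
(6) want 1×MUL +2rd +1wr — yes → AL0|MU0|ME0|BR1|rd0|wr1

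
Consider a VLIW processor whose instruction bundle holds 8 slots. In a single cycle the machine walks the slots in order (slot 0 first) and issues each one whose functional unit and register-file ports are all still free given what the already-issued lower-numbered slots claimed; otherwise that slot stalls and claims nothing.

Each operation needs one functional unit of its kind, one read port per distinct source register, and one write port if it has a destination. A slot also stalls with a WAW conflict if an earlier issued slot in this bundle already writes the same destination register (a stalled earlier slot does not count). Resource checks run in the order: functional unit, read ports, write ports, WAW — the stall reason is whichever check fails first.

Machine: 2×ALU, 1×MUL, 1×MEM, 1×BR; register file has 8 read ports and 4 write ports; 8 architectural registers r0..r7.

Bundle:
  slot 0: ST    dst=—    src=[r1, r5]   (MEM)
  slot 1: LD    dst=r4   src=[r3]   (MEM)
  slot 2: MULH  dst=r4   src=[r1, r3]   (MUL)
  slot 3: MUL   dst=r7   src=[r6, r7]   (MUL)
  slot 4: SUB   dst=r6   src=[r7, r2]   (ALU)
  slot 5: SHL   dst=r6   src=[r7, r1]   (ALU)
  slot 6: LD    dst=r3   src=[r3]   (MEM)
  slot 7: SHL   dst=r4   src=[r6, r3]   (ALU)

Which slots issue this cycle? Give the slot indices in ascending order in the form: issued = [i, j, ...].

issued = [0, 2, 4]

[0] MEM needs rd=2 wr=0: ok; after: ALU=2 MUL=1 MEM=0 BR=1, R=6, W=4
[1] MEM needs rd=1 wr=1: FU; after: ALU=2 MUL=1 MEM=0 BR=1, R=6, W=4
[2] MUL needs rd=2 wr=1: ok; after: ALU=2 MUL=0 MEM=0 BR=1, R=4, W=3
[3] MUL needs rd=2 wr=1: FU; after: ALU=2 MUL=0 MEM=0 BR=1, R=4, W=3
[4] ALU needs rd=2 wr=1: ok; after: ALU=1 MUL=0 MEM=0 BR=1, R=2, W=2
[5] ALU needs rd=2 wr=1: WAW; after: ALU=1 MUL=0 MEM=0 BR=1, R=2, W=2
[6] MEM needs rd=1 wr=1: FU; after: ALU=1 MUL=0 MEM=0 BR=1, R=2, W=2
[7] ALU needs rd=2 wr=1: WAW; after: ALU=1 MUL=0 MEM=0 BR=1, R=2, W=2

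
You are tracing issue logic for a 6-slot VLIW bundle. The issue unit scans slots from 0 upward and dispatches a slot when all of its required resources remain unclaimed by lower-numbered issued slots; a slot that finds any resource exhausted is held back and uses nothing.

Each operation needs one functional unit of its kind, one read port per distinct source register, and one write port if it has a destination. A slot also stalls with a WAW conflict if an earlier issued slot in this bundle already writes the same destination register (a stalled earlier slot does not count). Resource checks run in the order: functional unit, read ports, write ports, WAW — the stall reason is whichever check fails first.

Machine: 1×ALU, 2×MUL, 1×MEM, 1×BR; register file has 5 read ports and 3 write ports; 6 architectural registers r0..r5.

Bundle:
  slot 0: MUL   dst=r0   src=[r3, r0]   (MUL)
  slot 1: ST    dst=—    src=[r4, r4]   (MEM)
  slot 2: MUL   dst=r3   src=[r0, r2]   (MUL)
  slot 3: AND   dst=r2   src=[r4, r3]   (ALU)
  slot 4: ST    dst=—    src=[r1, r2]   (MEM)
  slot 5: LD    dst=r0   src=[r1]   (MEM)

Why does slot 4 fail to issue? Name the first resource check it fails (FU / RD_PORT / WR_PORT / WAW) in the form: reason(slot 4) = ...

reason(slot 4) = FU

slot 0 (MUL): ISSUE — free A1,Mu1,Ld1,B1 rp3 wp2
slot 1 (MEM): ISSUE — free A1,Mu1,Ld0,B1 rp2 wp2
slot 2 (MUL): ISSUE — free A1,Mu0,Ld0,B1 rp0 wp1
slot 3 (ALU): stall RD_PORT — free A1,Mu0,Ld0,B1 rp0 wp1
slot 4 (MEM): stall FU — free A1,Mu0,Ld0,B1 rp0 wp1
slot 5 (MEM): stall FU — free A1,Mu0,Ld0,B1 rp0 wp1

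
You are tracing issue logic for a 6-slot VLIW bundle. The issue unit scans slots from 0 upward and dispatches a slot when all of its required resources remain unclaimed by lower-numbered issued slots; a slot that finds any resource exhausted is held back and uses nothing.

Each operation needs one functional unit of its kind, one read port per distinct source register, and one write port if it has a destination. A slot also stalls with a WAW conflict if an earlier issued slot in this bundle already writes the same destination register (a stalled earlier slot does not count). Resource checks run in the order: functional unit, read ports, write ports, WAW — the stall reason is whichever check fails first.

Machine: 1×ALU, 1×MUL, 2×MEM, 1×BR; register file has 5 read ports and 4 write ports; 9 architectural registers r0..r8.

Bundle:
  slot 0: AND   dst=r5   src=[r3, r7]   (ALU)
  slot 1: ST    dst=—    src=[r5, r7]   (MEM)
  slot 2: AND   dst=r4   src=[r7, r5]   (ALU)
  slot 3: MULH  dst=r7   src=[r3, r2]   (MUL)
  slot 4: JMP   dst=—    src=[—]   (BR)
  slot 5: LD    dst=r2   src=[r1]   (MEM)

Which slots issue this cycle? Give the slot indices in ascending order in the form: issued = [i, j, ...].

(0) want 1×ALU +2rd +1wr — yes → AL0|MU1|ME2|BR1|rd3|wr3
(1) want 1×MEM +2rd +0wr — yes → AL0|MU1|ME1|BR1|rd1|wr3
(2) want 1×ALU +2rd +1wr — FU → AL0|MU1|ME1|BR1|rd1|wr3
(3) want 1×MUL +2rd +1wr — RD_PORT → AL0|MU1|ME1|BR1|rd1|wr3
(4) want 1×BR +0rd +0wr — yes → AL0|MU1|ME1|BR0|rd1|wr3
(5) want 1×MEM +1rd +1wr — yes → AL0|MU1|ME0|BR0|rd0|wr2

issued = [0, 1, 4, 5]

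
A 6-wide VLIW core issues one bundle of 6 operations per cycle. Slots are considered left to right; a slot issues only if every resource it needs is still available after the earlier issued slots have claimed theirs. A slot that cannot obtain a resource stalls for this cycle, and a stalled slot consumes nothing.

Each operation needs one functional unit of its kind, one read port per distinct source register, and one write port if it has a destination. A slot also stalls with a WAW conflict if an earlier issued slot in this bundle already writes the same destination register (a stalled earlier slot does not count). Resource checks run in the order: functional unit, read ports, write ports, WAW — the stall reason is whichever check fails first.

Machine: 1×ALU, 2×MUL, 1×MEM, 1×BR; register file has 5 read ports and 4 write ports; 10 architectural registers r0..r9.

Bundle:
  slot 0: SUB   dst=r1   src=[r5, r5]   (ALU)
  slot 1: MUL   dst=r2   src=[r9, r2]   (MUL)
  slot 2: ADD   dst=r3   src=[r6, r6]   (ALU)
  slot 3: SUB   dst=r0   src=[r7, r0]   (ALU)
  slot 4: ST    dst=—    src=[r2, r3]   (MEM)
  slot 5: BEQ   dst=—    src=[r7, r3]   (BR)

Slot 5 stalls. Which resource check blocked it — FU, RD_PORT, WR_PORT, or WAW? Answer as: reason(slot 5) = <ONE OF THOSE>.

reason(slot 5) = RD_PORT

[0] ALU needs rd=1 wr=1: ok; after: ALU=0 MUL=2 MEM=1 BR=1, R=4, W=3
[1] MUL needs rd=2 wr=1: ok; after: ALU=0 MUL=1 MEM=1 BR=1, R=2, W=2
[2] ALU needs rd=1 wr=1: FU; after: ALU=0 MUL=1 MEM=1 BR=1, R=2, W=2
[3] ALU needs rd=2 wr=1: FU; after: ALU=0 MUL=1 MEM=1 BR=1, R=2, W=2
[4] MEM needs rd=2 wr=0: ok; after: ALU=0 MUL=1 MEM=0 BR=1, R=0, W=2
[5] BR needs rd=2 wr=0: RD_PORT; after: ALU=0 MUL=1 MEM=0 BR=1, R=0, W=2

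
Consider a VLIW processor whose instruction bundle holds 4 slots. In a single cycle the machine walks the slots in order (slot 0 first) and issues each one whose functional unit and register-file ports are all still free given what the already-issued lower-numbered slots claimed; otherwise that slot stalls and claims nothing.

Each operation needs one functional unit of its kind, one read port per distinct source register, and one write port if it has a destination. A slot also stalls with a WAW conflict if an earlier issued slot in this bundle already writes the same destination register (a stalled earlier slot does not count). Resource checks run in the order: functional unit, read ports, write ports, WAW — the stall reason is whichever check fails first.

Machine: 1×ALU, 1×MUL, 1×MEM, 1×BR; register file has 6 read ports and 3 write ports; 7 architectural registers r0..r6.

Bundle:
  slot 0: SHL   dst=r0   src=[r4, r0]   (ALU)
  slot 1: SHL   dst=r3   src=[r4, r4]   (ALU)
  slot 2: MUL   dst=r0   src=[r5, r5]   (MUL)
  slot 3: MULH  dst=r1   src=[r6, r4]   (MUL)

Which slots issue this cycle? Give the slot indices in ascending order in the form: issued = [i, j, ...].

issued = [0, 3]

[0] ALU needs rd=2 wr=1: ok; after: ALU=0 MUL=1 MEM=1 BR=1, R=4, W=2
[1] ALU needs rd=1 wr=1: FU; after: ALU=0 MUL=1 MEM=1 BR=1, R=4, W=2
[2] MUL needs rd=1 wr=1: WAW; after: ALU=0 MUL=1 MEM=1 BR=1, R=4, W=2
[3] MUL needs rd=2 wr=1: ok; after: ALU=0 MUL=0 MEM=1 BR=1, R=2, W=1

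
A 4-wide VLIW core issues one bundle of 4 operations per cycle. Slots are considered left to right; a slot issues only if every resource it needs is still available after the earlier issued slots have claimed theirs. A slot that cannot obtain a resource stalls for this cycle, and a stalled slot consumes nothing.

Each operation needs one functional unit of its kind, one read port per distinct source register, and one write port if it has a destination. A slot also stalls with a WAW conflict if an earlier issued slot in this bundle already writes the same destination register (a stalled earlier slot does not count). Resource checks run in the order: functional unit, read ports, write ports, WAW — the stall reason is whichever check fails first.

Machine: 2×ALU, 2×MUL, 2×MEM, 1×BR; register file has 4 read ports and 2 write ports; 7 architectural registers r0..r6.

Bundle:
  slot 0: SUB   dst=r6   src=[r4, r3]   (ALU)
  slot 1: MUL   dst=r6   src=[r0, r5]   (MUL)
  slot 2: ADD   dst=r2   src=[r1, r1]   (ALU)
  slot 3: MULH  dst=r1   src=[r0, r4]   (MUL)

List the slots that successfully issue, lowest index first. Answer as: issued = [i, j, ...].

slot 0 (ALU): ISSUE — free A1,Mu2,Ld2,B1 rp2 wp1
slot 1 (MUL): stall WAW — free A1,Mu2,Ld2,B1 rp2 wp1
slot 2 (ALU): ISSUE — free A0,Mu2,Ld2,B1 rp1 wp0
slot 3 (MUL): stall RD_PORT — free A0,Mu2,Ld2,B1 rp1 wp0

issued = [0, 2]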